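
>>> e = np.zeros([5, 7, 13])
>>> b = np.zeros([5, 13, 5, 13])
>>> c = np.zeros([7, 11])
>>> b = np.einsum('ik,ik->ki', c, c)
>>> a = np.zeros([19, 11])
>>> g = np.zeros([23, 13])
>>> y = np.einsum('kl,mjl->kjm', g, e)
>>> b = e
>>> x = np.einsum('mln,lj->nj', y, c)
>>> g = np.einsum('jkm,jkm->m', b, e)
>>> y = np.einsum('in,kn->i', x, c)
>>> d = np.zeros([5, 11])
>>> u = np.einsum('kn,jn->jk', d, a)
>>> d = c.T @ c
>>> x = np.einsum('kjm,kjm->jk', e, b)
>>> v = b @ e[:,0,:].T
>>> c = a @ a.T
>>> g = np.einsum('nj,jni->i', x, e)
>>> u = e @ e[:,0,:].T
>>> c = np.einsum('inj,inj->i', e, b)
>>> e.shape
(5, 7, 13)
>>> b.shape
(5, 7, 13)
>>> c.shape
(5,)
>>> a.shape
(19, 11)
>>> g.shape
(13,)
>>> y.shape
(5,)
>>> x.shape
(7, 5)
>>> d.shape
(11, 11)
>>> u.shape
(5, 7, 5)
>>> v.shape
(5, 7, 5)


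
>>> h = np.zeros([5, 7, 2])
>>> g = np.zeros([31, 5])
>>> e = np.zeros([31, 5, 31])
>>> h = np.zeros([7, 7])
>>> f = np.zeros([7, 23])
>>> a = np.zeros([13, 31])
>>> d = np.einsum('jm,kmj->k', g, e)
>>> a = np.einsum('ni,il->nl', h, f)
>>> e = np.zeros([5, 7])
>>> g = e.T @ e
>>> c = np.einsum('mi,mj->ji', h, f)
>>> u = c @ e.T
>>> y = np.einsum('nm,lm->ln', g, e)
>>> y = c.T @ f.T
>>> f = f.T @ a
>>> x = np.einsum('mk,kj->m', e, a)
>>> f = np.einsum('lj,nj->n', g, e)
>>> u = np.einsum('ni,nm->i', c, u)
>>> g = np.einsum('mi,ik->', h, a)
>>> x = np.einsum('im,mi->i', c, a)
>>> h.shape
(7, 7)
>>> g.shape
()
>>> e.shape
(5, 7)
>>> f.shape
(5,)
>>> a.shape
(7, 23)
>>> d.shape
(31,)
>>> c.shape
(23, 7)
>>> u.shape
(7,)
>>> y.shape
(7, 7)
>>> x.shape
(23,)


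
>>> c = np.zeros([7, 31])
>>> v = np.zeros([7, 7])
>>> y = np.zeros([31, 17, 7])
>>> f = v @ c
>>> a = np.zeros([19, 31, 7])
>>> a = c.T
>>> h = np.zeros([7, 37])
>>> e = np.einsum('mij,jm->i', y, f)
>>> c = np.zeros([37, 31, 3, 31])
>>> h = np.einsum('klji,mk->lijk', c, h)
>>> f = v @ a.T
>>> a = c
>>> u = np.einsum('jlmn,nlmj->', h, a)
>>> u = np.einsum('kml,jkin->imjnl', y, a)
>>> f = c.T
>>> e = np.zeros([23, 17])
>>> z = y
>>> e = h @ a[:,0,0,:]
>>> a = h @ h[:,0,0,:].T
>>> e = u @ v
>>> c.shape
(37, 31, 3, 31)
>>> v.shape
(7, 7)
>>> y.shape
(31, 17, 7)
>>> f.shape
(31, 3, 31, 37)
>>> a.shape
(31, 31, 3, 31)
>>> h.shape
(31, 31, 3, 37)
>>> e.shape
(3, 17, 37, 31, 7)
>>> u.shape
(3, 17, 37, 31, 7)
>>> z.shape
(31, 17, 7)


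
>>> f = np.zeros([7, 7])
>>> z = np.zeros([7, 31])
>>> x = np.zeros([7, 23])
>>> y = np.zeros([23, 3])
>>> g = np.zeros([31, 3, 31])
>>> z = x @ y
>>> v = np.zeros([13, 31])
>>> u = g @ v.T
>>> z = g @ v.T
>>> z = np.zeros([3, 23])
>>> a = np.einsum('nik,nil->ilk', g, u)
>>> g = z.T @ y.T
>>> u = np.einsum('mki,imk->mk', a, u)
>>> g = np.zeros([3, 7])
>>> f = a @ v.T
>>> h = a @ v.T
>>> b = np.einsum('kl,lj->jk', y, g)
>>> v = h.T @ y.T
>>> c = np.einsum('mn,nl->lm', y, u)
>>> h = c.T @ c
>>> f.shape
(3, 13, 13)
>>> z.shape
(3, 23)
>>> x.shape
(7, 23)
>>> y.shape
(23, 3)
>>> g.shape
(3, 7)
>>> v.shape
(13, 13, 23)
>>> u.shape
(3, 13)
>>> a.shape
(3, 13, 31)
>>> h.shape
(23, 23)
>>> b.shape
(7, 23)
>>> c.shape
(13, 23)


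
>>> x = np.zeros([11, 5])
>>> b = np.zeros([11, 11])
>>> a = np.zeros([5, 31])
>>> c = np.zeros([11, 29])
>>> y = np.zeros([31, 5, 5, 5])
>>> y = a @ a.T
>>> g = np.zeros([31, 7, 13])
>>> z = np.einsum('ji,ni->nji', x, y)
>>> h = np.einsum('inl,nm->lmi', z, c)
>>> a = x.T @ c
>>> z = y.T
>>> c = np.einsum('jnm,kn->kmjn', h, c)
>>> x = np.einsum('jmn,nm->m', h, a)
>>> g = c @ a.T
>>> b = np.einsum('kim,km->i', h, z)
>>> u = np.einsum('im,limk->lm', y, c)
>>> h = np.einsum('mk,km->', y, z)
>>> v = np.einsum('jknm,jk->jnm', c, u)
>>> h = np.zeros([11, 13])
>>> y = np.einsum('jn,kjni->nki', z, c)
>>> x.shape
(29,)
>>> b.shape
(29,)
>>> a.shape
(5, 29)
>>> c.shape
(11, 5, 5, 29)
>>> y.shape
(5, 11, 29)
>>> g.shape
(11, 5, 5, 5)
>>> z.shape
(5, 5)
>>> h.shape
(11, 13)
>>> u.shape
(11, 5)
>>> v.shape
(11, 5, 29)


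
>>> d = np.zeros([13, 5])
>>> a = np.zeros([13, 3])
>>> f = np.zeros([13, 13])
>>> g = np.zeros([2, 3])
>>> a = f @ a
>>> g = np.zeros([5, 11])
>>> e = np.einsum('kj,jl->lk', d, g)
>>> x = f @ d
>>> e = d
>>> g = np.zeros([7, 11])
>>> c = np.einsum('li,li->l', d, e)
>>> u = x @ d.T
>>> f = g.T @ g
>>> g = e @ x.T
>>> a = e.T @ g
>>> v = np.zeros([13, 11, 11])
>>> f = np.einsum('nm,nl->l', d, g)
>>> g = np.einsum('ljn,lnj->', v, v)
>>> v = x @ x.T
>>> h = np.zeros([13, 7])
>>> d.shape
(13, 5)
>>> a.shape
(5, 13)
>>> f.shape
(13,)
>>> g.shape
()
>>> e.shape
(13, 5)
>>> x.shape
(13, 5)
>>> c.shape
(13,)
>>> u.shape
(13, 13)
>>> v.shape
(13, 13)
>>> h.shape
(13, 7)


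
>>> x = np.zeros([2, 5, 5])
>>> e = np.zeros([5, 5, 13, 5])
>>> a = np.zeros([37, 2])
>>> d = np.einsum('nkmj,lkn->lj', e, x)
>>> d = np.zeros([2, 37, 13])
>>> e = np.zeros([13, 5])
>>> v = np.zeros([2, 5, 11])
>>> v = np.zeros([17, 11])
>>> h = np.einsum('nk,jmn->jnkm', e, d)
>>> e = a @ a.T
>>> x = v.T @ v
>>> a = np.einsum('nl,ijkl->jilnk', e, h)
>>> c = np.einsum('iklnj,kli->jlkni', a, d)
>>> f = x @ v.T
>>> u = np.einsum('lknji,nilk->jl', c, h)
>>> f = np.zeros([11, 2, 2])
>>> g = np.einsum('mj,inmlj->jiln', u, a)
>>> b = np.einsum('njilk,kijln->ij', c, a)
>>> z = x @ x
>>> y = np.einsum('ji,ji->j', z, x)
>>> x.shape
(11, 11)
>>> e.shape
(37, 37)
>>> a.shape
(13, 2, 37, 37, 5)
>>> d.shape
(2, 37, 13)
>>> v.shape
(17, 11)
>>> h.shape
(2, 13, 5, 37)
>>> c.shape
(5, 37, 2, 37, 13)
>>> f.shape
(11, 2, 2)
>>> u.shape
(37, 5)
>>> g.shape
(5, 13, 37, 2)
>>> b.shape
(2, 37)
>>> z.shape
(11, 11)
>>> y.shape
(11,)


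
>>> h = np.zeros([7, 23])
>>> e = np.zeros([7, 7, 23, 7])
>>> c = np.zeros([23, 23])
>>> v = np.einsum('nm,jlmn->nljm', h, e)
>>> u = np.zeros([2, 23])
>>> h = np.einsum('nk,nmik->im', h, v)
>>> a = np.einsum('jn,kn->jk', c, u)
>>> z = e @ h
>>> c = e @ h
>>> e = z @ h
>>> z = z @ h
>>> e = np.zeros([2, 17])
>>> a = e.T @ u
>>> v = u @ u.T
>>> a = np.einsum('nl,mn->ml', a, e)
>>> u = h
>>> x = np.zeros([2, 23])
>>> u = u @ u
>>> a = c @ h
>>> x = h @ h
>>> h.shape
(7, 7)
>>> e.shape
(2, 17)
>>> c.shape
(7, 7, 23, 7)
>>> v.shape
(2, 2)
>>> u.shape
(7, 7)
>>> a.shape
(7, 7, 23, 7)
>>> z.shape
(7, 7, 23, 7)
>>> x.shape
(7, 7)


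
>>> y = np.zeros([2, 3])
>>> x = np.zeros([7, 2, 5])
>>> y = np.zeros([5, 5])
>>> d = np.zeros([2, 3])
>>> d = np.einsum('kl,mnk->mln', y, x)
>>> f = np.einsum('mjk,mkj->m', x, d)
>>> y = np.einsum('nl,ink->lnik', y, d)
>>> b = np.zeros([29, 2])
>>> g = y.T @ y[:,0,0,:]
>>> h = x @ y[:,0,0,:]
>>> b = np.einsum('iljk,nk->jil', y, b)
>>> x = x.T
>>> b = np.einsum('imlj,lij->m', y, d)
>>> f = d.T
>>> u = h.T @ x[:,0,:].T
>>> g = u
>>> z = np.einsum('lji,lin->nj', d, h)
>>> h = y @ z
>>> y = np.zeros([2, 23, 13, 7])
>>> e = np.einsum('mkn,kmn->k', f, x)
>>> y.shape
(2, 23, 13, 7)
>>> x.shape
(5, 2, 7)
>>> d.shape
(7, 5, 2)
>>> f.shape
(2, 5, 7)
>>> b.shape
(5,)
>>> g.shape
(2, 2, 5)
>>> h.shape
(5, 5, 7, 5)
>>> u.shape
(2, 2, 5)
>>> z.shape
(2, 5)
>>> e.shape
(5,)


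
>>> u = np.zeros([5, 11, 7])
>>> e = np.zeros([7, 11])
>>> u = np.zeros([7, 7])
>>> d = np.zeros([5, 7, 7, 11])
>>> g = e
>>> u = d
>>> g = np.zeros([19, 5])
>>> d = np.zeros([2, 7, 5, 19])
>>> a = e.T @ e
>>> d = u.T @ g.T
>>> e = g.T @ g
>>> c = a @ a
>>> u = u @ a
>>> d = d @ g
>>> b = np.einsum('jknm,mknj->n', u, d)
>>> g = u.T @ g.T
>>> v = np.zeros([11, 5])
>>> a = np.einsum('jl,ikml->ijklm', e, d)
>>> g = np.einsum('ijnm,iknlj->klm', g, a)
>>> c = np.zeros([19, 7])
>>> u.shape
(5, 7, 7, 11)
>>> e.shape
(5, 5)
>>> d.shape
(11, 7, 7, 5)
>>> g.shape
(5, 5, 19)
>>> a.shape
(11, 5, 7, 5, 7)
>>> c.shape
(19, 7)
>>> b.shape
(7,)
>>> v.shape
(11, 5)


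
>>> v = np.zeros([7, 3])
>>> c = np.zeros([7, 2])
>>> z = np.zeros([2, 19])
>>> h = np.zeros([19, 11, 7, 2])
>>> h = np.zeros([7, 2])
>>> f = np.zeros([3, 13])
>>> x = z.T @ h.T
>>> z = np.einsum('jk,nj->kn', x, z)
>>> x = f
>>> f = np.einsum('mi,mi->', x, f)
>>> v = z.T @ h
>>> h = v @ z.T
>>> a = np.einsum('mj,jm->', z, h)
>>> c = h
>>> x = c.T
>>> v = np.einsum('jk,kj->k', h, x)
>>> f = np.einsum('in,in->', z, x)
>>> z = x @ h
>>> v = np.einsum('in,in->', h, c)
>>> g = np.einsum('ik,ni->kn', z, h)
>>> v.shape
()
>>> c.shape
(2, 7)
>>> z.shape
(7, 7)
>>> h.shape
(2, 7)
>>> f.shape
()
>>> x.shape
(7, 2)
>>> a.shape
()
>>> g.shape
(7, 2)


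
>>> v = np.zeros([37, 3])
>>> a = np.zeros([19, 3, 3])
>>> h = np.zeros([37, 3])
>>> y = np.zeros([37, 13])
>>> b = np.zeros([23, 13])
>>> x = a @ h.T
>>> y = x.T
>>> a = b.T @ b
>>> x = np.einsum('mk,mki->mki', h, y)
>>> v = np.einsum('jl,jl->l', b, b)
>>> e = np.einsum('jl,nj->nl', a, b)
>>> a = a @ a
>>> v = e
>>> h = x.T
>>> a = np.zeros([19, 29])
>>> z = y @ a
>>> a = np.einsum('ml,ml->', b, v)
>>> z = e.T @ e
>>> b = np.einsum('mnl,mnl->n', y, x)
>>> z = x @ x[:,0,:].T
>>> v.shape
(23, 13)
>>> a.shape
()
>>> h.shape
(19, 3, 37)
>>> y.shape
(37, 3, 19)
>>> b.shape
(3,)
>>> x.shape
(37, 3, 19)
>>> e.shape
(23, 13)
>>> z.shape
(37, 3, 37)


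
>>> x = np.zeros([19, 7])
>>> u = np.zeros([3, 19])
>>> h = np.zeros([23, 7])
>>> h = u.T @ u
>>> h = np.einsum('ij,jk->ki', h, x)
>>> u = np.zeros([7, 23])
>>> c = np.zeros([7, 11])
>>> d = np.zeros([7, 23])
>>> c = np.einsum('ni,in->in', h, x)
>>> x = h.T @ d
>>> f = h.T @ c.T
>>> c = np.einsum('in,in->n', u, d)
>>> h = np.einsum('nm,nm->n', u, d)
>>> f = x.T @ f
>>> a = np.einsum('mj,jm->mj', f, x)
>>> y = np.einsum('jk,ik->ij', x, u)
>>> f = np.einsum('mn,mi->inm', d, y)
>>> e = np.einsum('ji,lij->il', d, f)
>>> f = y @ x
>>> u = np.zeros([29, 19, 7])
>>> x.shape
(19, 23)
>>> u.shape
(29, 19, 7)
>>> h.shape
(7,)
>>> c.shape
(23,)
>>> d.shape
(7, 23)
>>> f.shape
(7, 23)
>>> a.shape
(23, 19)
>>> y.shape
(7, 19)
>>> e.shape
(23, 19)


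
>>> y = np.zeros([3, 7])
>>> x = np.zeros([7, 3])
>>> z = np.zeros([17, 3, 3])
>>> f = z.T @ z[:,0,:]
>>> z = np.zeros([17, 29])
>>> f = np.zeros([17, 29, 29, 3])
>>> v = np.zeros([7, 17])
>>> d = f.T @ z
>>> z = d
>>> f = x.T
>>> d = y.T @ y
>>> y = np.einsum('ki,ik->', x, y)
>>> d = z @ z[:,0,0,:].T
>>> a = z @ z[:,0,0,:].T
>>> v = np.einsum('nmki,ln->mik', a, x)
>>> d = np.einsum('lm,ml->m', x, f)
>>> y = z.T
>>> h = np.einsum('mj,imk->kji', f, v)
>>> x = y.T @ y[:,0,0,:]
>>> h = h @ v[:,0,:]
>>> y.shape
(29, 29, 29, 3)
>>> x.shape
(3, 29, 29, 3)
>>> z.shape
(3, 29, 29, 29)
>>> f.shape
(3, 7)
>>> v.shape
(29, 3, 29)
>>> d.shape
(3,)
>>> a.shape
(3, 29, 29, 3)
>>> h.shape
(29, 7, 29)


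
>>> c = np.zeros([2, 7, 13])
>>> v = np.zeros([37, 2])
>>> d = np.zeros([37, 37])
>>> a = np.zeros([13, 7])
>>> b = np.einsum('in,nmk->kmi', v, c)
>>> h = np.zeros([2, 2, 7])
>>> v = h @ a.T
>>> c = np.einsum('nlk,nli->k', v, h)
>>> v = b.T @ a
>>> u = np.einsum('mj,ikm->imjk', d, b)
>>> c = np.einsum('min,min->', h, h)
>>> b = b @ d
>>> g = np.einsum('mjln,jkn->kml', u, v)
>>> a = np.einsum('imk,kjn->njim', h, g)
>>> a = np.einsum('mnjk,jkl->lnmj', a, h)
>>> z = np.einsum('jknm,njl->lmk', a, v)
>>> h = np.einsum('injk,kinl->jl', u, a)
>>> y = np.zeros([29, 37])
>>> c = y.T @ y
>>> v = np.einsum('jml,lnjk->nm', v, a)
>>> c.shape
(37, 37)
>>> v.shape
(13, 7)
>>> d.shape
(37, 37)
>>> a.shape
(7, 13, 37, 2)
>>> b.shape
(13, 7, 37)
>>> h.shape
(37, 2)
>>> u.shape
(13, 37, 37, 7)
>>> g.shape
(7, 13, 37)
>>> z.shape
(7, 2, 13)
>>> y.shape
(29, 37)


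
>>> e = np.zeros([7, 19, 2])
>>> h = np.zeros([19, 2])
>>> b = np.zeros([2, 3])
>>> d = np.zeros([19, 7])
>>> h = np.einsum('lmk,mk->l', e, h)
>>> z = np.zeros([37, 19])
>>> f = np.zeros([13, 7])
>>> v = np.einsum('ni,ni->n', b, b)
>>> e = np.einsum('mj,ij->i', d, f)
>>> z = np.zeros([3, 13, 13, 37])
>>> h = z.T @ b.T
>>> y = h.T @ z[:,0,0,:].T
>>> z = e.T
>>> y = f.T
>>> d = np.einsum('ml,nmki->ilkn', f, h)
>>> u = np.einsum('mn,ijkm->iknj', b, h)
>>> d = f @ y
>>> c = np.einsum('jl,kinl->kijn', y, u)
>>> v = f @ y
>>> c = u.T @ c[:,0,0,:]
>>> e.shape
(13,)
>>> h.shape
(37, 13, 13, 2)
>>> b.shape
(2, 3)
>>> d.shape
(13, 13)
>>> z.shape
(13,)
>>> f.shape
(13, 7)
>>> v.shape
(13, 13)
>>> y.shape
(7, 13)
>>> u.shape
(37, 13, 3, 13)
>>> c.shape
(13, 3, 13, 3)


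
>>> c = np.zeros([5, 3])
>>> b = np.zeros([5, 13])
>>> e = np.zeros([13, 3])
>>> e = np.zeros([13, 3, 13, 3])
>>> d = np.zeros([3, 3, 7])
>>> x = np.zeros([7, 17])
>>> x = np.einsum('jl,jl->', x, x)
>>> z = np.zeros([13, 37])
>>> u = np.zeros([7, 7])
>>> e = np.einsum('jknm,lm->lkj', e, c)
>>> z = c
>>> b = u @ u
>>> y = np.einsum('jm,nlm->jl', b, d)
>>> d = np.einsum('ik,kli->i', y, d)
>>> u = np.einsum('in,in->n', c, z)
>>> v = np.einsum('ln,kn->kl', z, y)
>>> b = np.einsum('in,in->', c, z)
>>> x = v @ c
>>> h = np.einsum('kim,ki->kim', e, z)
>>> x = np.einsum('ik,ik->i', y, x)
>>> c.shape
(5, 3)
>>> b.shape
()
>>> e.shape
(5, 3, 13)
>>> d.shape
(7,)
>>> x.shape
(7,)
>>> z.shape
(5, 3)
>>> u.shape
(3,)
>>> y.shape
(7, 3)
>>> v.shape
(7, 5)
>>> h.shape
(5, 3, 13)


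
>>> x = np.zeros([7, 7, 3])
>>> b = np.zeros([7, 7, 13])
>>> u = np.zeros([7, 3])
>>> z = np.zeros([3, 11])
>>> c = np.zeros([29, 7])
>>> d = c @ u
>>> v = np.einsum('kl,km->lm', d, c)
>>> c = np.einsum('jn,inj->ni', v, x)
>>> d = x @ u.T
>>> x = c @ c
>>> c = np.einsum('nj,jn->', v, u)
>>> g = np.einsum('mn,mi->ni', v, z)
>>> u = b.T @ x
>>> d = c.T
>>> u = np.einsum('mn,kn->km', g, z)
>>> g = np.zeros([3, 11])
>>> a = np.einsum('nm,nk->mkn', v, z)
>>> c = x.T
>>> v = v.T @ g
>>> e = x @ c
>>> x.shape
(7, 7)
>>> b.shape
(7, 7, 13)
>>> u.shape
(3, 7)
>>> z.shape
(3, 11)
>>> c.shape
(7, 7)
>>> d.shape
()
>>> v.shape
(7, 11)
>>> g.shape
(3, 11)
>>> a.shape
(7, 11, 3)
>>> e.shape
(7, 7)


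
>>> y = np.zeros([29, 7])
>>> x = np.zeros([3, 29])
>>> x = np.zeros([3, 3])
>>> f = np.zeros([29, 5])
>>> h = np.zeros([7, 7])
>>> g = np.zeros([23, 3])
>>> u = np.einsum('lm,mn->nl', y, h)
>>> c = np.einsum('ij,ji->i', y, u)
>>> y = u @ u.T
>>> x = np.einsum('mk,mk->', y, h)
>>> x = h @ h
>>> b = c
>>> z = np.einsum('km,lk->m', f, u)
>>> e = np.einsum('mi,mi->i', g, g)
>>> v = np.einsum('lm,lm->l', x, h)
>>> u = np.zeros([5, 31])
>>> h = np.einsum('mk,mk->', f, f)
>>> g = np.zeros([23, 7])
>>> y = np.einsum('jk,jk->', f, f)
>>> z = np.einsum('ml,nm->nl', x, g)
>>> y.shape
()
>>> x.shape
(7, 7)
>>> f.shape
(29, 5)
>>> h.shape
()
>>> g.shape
(23, 7)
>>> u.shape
(5, 31)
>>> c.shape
(29,)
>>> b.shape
(29,)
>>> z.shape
(23, 7)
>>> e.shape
(3,)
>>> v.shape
(7,)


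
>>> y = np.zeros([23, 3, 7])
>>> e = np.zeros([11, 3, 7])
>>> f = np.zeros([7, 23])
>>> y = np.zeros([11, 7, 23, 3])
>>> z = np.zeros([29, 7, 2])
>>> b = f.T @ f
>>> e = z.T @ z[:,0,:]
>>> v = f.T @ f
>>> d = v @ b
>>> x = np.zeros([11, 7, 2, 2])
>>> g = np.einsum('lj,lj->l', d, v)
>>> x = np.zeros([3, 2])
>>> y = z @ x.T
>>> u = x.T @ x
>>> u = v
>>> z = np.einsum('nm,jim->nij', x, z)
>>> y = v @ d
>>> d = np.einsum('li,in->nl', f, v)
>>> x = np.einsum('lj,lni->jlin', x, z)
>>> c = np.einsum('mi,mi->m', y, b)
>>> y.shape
(23, 23)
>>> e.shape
(2, 7, 2)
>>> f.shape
(7, 23)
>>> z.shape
(3, 7, 29)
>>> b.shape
(23, 23)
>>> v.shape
(23, 23)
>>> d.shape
(23, 7)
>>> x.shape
(2, 3, 29, 7)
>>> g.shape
(23,)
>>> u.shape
(23, 23)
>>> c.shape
(23,)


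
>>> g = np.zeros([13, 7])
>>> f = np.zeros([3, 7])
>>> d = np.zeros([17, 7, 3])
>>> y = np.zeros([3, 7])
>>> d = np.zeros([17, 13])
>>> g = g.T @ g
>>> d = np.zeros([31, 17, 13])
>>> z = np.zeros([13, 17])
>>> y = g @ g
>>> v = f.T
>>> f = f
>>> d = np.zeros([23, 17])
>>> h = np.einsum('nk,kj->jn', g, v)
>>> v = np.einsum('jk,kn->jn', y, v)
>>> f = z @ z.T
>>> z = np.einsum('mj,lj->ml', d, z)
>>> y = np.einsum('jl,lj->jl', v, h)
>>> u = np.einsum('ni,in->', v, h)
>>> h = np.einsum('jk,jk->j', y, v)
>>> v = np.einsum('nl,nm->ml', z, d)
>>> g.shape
(7, 7)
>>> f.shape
(13, 13)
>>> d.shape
(23, 17)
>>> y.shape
(7, 3)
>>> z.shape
(23, 13)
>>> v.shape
(17, 13)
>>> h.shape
(7,)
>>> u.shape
()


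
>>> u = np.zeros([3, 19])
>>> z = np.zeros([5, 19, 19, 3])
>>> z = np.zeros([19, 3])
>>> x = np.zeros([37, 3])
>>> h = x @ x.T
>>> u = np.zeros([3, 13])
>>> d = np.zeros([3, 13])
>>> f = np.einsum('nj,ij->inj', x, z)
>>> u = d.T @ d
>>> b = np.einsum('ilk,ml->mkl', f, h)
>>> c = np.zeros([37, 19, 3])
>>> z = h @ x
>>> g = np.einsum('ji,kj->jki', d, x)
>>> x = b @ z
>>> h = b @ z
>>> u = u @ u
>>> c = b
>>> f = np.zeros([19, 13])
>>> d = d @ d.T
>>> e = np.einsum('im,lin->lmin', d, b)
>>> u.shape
(13, 13)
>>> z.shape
(37, 3)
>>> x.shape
(37, 3, 3)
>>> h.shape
(37, 3, 3)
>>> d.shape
(3, 3)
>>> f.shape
(19, 13)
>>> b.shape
(37, 3, 37)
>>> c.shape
(37, 3, 37)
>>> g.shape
(3, 37, 13)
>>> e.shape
(37, 3, 3, 37)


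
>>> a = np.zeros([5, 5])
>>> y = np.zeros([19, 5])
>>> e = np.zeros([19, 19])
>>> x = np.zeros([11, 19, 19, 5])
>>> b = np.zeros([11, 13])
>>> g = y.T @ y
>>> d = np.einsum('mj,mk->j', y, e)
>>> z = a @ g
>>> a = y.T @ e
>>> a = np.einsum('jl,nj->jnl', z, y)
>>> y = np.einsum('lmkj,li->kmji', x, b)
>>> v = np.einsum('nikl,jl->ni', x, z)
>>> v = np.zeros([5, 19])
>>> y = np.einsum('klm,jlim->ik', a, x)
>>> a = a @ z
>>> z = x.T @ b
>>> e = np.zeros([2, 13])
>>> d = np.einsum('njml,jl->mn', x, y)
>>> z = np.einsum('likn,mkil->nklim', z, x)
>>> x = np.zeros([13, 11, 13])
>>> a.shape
(5, 19, 5)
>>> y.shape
(19, 5)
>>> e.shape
(2, 13)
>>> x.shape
(13, 11, 13)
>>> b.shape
(11, 13)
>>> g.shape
(5, 5)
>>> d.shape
(19, 11)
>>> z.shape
(13, 19, 5, 19, 11)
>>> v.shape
(5, 19)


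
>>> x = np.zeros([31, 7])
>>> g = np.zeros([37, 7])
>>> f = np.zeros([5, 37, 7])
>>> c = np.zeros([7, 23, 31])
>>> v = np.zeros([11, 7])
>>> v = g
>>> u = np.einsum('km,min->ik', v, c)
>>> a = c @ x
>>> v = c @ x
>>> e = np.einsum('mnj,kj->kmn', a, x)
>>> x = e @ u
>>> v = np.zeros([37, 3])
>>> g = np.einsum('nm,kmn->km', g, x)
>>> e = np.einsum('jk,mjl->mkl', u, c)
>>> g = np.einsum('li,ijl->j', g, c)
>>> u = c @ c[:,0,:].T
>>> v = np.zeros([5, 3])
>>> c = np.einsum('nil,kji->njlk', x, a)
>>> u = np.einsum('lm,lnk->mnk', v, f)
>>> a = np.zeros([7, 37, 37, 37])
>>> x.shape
(31, 7, 37)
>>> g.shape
(23,)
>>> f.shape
(5, 37, 7)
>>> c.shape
(31, 23, 37, 7)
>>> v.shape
(5, 3)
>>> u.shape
(3, 37, 7)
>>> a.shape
(7, 37, 37, 37)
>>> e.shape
(7, 37, 31)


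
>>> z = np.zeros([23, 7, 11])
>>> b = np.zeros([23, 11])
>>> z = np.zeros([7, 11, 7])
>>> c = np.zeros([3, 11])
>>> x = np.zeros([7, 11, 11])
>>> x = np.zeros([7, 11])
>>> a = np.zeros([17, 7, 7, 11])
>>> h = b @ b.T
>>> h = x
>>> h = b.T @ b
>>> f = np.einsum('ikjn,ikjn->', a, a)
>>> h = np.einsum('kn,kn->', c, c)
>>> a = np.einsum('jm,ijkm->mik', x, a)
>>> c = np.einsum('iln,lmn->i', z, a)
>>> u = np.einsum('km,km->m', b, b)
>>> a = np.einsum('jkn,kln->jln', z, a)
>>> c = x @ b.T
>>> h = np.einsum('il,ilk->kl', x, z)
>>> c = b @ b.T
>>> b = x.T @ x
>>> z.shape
(7, 11, 7)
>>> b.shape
(11, 11)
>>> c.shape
(23, 23)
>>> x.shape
(7, 11)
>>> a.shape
(7, 17, 7)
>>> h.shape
(7, 11)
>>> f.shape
()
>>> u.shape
(11,)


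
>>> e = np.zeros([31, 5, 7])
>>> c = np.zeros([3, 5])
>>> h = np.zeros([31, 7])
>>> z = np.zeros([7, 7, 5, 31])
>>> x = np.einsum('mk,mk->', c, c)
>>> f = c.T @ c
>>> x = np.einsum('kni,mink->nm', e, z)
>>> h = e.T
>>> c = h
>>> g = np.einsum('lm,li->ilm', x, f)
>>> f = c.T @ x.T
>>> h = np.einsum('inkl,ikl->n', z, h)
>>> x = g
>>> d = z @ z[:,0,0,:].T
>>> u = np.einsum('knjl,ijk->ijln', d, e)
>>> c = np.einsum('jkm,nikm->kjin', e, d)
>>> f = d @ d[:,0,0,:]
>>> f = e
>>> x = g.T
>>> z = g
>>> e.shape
(31, 5, 7)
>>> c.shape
(5, 31, 7, 7)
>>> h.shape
(7,)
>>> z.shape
(5, 5, 7)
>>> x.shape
(7, 5, 5)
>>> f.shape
(31, 5, 7)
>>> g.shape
(5, 5, 7)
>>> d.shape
(7, 7, 5, 7)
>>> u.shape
(31, 5, 7, 7)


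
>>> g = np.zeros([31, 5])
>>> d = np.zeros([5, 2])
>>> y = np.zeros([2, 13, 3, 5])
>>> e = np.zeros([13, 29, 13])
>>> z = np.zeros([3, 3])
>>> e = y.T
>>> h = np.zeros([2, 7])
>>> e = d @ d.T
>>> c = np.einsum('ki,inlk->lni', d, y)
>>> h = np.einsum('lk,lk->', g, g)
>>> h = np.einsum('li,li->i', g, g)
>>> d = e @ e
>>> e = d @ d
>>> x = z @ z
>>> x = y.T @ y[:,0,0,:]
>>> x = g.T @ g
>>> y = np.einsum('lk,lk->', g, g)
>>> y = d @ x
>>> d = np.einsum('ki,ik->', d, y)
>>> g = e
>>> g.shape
(5, 5)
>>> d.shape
()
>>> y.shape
(5, 5)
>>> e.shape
(5, 5)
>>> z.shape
(3, 3)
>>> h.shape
(5,)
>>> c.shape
(3, 13, 2)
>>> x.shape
(5, 5)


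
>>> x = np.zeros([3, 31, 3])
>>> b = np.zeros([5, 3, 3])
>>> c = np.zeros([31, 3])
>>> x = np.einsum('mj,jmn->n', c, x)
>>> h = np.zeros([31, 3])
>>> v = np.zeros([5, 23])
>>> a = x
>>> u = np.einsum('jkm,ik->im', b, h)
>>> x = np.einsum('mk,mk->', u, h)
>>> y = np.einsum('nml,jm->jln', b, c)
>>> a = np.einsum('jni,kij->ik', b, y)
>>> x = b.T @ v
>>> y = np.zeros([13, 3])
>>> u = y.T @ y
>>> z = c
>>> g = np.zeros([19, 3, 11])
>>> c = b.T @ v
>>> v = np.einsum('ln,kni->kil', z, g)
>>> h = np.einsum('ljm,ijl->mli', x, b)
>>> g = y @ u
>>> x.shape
(3, 3, 23)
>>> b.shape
(5, 3, 3)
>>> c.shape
(3, 3, 23)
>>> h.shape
(23, 3, 5)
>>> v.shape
(19, 11, 31)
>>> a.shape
(3, 31)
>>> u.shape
(3, 3)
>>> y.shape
(13, 3)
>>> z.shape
(31, 3)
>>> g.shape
(13, 3)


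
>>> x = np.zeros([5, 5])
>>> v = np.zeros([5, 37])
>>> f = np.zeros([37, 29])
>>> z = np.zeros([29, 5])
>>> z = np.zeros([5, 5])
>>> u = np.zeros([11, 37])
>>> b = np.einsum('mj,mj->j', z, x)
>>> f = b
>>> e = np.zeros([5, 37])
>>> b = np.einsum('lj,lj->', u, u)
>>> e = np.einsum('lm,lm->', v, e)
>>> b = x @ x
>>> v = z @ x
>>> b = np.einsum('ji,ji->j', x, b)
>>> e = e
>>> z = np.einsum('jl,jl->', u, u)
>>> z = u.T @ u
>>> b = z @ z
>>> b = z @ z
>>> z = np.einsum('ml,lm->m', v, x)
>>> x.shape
(5, 5)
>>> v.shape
(5, 5)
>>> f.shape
(5,)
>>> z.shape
(5,)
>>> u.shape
(11, 37)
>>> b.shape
(37, 37)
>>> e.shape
()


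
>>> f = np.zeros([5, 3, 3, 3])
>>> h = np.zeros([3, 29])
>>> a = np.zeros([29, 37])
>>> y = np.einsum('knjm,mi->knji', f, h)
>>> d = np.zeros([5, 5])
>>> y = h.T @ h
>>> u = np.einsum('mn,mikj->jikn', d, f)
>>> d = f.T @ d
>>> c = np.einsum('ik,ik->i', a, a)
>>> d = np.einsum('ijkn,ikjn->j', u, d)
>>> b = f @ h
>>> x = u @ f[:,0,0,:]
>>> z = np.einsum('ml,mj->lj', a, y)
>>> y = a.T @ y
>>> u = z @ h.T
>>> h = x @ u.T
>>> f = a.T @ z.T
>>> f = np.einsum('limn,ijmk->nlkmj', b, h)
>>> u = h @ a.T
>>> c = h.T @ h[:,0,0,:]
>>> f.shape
(29, 5, 37, 3, 3)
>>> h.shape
(3, 3, 3, 37)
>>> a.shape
(29, 37)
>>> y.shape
(37, 29)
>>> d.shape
(3,)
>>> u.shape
(3, 3, 3, 29)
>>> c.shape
(37, 3, 3, 37)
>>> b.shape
(5, 3, 3, 29)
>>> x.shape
(3, 3, 3, 3)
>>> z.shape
(37, 29)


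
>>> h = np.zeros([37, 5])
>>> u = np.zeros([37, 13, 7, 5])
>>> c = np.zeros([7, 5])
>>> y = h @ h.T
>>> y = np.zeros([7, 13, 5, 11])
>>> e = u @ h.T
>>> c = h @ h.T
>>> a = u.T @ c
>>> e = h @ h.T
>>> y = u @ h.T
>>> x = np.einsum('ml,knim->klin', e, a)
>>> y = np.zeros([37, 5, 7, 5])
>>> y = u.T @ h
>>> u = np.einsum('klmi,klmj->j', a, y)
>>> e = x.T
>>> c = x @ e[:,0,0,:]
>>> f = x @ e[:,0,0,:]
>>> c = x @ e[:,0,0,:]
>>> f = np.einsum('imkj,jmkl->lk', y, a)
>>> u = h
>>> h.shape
(37, 5)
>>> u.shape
(37, 5)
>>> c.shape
(5, 37, 13, 5)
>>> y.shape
(5, 7, 13, 5)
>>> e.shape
(7, 13, 37, 5)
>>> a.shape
(5, 7, 13, 37)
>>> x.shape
(5, 37, 13, 7)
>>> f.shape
(37, 13)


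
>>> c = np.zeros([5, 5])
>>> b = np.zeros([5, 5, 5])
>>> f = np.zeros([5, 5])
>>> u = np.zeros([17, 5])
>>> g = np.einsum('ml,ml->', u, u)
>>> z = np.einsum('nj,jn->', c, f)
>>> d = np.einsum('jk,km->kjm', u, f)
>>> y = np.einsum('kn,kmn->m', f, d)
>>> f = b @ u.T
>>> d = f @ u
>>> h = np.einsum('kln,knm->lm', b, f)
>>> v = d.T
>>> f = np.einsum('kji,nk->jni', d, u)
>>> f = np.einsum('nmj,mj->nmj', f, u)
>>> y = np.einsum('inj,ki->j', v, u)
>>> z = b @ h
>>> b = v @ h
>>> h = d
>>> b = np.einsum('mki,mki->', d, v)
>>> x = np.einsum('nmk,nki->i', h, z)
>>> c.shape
(5, 5)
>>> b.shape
()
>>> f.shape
(5, 17, 5)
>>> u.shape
(17, 5)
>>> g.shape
()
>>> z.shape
(5, 5, 17)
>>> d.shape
(5, 5, 5)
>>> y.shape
(5,)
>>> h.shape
(5, 5, 5)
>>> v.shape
(5, 5, 5)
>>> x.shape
(17,)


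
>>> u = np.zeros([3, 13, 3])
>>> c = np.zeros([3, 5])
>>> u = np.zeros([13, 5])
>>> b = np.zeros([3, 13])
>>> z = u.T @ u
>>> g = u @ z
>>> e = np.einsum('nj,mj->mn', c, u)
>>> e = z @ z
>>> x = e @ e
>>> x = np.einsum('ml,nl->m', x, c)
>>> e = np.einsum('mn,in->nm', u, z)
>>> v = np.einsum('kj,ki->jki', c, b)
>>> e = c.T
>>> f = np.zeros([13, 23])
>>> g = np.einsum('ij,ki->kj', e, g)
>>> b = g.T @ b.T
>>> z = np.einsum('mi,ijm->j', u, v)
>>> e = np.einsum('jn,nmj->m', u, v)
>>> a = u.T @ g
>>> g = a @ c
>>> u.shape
(13, 5)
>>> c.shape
(3, 5)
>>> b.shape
(3, 3)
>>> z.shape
(3,)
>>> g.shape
(5, 5)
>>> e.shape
(3,)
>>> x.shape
(5,)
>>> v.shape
(5, 3, 13)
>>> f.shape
(13, 23)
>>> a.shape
(5, 3)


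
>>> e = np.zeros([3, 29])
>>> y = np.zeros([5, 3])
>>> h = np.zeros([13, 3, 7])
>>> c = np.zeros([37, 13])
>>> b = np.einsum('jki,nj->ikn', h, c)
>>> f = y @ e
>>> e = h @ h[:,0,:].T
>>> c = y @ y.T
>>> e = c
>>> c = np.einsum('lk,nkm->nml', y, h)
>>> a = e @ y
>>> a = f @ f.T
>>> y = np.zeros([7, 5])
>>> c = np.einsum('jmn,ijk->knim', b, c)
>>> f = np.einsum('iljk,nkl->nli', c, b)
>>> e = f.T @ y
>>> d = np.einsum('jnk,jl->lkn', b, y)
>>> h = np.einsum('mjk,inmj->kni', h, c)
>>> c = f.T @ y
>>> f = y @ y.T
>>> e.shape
(5, 37, 5)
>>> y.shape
(7, 5)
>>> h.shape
(7, 37, 5)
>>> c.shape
(5, 37, 5)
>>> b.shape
(7, 3, 37)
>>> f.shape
(7, 7)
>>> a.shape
(5, 5)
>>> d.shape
(5, 37, 3)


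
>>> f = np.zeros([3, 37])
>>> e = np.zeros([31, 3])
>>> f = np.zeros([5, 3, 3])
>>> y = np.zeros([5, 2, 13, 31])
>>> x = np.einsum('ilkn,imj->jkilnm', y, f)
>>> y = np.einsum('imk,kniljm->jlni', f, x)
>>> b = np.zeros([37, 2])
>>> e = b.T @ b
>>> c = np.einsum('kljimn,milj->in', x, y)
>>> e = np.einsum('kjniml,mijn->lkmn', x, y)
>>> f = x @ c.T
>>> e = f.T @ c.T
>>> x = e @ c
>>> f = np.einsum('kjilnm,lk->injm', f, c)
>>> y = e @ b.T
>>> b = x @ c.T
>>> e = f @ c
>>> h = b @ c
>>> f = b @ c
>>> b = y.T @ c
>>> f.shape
(2, 31, 2, 5, 13, 3)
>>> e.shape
(5, 31, 13, 3)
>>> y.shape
(2, 31, 2, 5, 13, 37)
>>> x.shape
(2, 31, 2, 5, 13, 3)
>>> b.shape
(37, 13, 5, 2, 31, 3)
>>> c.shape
(2, 3)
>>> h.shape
(2, 31, 2, 5, 13, 3)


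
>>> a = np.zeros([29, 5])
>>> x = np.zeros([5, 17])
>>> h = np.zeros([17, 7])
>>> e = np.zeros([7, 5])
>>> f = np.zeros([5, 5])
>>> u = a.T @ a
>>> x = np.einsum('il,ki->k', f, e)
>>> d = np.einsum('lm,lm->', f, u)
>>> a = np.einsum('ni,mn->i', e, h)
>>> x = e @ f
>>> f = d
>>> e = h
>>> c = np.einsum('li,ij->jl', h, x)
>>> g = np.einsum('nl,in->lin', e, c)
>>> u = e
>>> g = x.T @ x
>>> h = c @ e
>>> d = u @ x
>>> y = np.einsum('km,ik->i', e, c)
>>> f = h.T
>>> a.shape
(5,)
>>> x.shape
(7, 5)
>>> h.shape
(5, 7)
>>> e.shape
(17, 7)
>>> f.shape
(7, 5)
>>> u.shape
(17, 7)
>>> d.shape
(17, 5)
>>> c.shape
(5, 17)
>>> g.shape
(5, 5)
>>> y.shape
(5,)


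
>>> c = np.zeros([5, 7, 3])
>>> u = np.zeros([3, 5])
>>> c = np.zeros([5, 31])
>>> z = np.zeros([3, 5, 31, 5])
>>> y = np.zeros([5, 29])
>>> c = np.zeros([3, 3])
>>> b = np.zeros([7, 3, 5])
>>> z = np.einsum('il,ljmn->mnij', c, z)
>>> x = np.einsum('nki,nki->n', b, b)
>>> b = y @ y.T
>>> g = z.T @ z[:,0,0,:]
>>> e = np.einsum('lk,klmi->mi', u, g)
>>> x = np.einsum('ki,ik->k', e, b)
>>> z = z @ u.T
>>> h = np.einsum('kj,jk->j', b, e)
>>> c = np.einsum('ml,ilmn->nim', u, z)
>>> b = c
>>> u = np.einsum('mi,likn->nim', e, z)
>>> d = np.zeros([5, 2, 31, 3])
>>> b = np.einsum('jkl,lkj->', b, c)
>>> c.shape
(3, 31, 3)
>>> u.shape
(3, 5, 5)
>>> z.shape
(31, 5, 3, 3)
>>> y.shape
(5, 29)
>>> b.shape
()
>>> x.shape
(5,)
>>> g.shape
(5, 3, 5, 5)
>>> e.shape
(5, 5)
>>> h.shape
(5,)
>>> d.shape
(5, 2, 31, 3)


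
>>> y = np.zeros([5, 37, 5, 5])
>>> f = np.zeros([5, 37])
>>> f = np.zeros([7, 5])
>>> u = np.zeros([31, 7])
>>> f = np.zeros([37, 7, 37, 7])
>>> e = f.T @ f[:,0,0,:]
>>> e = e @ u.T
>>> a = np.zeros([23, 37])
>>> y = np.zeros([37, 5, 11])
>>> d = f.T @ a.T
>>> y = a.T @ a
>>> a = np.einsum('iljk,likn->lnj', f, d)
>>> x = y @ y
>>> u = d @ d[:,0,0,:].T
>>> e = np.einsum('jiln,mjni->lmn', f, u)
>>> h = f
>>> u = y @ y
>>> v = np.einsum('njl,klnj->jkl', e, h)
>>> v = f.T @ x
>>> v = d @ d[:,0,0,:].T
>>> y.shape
(37, 37)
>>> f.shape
(37, 7, 37, 7)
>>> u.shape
(37, 37)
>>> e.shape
(37, 7, 7)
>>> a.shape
(7, 23, 37)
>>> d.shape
(7, 37, 7, 23)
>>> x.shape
(37, 37)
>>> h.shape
(37, 7, 37, 7)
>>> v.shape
(7, 37, 7, 7)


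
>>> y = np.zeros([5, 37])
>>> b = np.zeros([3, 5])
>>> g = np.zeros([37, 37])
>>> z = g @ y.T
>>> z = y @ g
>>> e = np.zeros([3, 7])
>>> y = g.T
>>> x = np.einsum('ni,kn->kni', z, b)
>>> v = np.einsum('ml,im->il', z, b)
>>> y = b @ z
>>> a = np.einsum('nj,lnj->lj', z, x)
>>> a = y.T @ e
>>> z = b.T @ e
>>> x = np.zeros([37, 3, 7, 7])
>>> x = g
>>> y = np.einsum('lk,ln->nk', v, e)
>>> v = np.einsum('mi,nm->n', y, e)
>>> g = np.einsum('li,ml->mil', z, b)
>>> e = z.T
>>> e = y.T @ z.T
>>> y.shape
(7, 37)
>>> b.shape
(3, 5)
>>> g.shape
(3, 7, 5)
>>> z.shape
(5, 7)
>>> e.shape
(37, 5)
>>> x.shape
(37, 37)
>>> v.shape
(3,)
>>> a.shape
(37, 7)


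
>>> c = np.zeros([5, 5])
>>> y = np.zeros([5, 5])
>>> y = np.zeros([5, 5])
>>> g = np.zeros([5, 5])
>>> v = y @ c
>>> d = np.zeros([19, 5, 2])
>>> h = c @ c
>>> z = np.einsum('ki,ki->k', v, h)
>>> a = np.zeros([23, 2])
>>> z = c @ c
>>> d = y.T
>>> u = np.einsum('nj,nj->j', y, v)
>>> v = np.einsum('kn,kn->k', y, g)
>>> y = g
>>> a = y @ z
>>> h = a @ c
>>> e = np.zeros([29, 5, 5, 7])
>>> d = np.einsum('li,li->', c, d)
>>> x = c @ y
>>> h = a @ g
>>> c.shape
(5, 5)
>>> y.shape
(5, 5)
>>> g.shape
(5, 5)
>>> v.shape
(5,)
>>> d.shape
()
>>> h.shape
(5, 5)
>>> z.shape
(5, 5)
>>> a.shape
(5, 5)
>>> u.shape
(5,)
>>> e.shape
(29, 5, 5, 7)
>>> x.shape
(5, 5)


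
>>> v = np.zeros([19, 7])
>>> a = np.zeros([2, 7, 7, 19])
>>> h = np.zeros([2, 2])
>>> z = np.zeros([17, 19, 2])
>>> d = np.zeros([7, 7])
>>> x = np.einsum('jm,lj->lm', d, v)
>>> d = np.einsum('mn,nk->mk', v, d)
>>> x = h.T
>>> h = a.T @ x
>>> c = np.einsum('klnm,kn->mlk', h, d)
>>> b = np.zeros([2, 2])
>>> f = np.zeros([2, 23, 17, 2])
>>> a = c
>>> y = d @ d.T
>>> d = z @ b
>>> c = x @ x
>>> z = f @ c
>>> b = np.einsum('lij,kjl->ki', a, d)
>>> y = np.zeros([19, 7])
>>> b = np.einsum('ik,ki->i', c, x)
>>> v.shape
(19, 7)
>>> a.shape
(2, 7, 19)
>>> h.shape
(19, 7, 7, 2)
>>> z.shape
(2, 23, 17, 2)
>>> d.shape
(17, 19, 2)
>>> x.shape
(2, 2)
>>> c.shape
(2, 2)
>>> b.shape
(2,)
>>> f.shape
(2, 23, 17, 2)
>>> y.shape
(19, 7)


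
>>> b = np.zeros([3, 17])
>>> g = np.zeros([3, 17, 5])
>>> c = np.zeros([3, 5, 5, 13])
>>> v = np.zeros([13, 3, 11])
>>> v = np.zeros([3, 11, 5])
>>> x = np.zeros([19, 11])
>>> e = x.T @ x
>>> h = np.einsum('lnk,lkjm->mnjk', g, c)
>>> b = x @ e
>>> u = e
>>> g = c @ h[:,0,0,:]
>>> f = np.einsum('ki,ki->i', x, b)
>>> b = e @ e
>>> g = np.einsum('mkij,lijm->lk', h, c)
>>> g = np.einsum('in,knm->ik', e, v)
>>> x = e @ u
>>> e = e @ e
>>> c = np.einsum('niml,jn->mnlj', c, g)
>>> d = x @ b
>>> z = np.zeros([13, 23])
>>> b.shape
(11, 11)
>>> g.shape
(11, 3)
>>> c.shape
(5, 3, 13, 11)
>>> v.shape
(3, 11, 5)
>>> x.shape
(11, 11)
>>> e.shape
(11, 11)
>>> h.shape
(13, 17, 5, 5)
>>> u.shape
(11, 11)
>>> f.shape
(11,)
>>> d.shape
(11, 11)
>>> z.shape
(13, 23)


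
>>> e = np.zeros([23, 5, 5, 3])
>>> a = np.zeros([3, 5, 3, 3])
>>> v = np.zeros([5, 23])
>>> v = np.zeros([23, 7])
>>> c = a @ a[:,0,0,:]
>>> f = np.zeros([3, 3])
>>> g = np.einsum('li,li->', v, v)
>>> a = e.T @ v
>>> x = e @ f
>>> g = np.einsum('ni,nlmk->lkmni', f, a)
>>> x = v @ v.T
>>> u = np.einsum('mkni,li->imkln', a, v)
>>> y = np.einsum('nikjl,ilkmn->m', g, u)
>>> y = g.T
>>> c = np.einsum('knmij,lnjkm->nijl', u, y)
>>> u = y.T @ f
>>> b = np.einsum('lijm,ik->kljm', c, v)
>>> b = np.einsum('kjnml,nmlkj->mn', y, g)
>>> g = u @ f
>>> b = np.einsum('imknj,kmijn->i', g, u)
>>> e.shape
(23, 5, 5, 3)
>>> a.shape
(3, 5, 5, 7)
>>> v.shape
(23, 7)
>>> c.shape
(3, 23, 5, 3)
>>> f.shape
(3, 3)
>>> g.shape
(5, 7, 5, 3, 3)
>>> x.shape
(23, 23)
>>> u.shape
(5, 7, 5, 3, 3)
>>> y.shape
(3, 3, 5, 7, 5)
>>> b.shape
(5,)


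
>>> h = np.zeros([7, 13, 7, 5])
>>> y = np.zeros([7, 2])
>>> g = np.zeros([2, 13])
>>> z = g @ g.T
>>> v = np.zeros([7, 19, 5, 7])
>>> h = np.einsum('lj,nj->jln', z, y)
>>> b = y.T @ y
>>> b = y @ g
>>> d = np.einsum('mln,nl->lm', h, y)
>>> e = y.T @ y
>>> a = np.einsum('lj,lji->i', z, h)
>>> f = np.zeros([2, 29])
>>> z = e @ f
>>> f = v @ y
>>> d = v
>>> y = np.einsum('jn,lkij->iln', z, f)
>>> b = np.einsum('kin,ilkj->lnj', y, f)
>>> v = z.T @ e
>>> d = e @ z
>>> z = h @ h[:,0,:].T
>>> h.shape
(2, 2, 7)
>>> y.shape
(5, 7, 29)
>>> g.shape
(2, 13)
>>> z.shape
(2, 2, 2)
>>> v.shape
(29, 2)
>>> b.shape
(19, 29, 2)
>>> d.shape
(2, 29)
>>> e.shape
(2, 2)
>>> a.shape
(7,)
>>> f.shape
(7, 19, 5, 2)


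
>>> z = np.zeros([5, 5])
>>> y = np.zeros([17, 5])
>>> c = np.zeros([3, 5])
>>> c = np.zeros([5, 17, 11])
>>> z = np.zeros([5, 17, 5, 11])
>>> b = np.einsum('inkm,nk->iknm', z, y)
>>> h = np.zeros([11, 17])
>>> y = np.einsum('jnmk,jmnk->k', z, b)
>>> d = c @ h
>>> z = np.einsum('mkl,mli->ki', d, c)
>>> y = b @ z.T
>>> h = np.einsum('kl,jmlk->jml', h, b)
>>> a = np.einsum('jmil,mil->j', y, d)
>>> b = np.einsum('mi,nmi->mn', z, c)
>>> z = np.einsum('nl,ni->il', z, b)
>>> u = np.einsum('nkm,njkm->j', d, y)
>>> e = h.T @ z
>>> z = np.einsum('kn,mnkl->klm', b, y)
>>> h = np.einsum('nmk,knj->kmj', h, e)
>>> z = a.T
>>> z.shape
(5,)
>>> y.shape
(5, 5, 17, 17)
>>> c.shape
(5, 17, 11)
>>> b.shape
(17, 5)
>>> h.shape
(17, 5, 11)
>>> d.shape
(5, 17, 17)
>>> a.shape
(5,)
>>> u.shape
(5,)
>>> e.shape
(17, 5, 11)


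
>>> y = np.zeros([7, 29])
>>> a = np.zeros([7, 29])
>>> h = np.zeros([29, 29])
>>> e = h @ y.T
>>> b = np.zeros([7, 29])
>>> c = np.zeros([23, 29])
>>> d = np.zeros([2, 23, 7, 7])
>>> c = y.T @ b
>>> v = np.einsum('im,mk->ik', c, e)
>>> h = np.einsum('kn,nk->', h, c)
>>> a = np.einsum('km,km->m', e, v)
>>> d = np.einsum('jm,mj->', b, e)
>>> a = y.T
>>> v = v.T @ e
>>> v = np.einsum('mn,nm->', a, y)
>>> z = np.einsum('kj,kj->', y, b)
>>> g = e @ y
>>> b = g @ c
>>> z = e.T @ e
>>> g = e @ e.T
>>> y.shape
(7, 29)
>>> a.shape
(29, 7)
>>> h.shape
()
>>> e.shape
(29, 7)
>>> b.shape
(29, 29)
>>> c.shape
(29, 29)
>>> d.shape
()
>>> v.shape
()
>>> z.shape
(7, 7)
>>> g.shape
(29, 29)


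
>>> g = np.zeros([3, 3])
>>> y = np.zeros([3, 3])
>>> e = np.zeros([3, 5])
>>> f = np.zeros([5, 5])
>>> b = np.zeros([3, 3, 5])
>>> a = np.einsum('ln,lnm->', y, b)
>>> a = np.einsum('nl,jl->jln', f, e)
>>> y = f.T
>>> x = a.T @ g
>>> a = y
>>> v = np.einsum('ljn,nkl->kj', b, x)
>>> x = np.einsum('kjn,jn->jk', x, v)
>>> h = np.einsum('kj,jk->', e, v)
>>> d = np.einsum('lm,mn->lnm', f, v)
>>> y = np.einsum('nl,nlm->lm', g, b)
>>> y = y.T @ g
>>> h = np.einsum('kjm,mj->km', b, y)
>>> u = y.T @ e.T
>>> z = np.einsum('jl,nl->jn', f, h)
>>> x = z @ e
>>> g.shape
(3, 3)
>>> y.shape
(5, 3)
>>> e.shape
(3, 5)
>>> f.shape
(5, 5)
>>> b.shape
(3, 3, 5)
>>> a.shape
(5, 5)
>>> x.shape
(5, 5)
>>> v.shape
(5, 3)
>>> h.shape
(3, 5)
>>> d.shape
(5, 3, 5)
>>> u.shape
(3, 3)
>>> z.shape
(5, 3)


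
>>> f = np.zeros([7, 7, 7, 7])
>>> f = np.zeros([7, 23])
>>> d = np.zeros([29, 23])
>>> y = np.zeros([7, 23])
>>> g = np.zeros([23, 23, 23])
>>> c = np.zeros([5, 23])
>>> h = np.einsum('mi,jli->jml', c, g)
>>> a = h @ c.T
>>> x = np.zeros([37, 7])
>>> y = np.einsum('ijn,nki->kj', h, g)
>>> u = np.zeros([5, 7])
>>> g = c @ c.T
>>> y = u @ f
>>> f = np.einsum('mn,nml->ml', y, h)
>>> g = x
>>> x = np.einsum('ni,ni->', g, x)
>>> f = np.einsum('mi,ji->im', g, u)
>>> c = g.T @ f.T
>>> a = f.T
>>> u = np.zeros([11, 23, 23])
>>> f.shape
(7, 37)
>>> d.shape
(29, 23)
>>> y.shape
(5, 23)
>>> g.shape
(37, 7)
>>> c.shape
(7, 7)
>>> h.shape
(23, 5, 23)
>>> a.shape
(37, 7)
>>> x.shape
()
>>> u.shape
(11, 23, 23)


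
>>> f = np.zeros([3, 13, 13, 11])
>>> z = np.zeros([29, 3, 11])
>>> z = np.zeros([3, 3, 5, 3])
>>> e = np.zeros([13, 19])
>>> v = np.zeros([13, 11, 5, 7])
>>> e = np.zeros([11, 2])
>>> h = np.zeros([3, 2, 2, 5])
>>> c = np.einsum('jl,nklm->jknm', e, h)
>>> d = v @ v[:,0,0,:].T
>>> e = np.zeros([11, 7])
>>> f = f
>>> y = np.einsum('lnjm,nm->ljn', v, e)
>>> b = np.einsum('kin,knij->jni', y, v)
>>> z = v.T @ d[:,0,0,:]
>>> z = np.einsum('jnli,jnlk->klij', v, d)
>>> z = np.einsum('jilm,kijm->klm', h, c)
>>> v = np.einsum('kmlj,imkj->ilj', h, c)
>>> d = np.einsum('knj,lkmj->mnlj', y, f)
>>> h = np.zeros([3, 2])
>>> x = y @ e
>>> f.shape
(3, 13, 13, 11)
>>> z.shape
(11, 2, 5)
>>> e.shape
(11, 7)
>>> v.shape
(11, 2, 5)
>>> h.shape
(3, 2)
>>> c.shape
(11, 2, 3, 5)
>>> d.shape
(13, 5, 3, 11)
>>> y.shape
(13, 5, 11)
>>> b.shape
(7, 11, 5)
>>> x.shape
(13, 5, 7)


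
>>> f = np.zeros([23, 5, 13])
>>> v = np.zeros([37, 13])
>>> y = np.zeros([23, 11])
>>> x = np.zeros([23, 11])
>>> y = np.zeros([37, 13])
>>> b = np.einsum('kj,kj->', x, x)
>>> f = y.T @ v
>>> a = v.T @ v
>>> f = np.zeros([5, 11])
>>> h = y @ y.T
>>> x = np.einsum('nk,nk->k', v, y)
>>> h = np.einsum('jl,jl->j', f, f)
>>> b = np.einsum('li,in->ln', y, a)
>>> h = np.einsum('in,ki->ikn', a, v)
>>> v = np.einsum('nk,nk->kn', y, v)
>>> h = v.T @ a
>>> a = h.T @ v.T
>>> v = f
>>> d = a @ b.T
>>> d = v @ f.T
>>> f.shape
(5, 11)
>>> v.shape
(5, 11)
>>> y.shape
(37, 13)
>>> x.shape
(13,)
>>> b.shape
(37, 13)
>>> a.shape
(13, 13)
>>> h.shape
(37, 13)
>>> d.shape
(5, 5)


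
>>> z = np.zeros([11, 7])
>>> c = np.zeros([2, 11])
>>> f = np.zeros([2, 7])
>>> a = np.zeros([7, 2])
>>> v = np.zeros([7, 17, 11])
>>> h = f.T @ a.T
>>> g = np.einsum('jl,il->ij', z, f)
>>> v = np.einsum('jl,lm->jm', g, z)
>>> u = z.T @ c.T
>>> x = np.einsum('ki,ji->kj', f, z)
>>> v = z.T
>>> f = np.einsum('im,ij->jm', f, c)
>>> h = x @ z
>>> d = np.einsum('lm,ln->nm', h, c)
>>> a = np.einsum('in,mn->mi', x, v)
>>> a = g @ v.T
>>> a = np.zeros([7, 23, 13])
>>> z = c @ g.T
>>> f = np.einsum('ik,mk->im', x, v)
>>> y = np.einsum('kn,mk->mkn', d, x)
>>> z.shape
(2, 2)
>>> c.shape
(2, 11)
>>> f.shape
(2, 7)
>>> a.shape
(7, 23, 13)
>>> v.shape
(7, 11)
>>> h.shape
(2, 7)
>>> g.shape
(2, 11)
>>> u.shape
(7, 2)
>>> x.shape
(2, 11)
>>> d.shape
(11, 7)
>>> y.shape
(2, 11, 7)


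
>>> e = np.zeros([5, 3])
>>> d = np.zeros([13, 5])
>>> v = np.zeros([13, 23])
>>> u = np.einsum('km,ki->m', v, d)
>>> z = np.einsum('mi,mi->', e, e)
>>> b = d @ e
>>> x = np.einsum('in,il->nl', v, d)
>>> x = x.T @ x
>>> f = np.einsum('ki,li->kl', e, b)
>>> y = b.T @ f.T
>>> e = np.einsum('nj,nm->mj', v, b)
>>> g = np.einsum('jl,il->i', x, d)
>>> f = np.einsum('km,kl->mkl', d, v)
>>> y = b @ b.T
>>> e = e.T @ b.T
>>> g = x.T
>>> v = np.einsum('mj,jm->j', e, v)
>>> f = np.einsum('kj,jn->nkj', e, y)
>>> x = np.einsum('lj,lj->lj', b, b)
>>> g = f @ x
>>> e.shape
(23, 13)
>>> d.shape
(13, 5)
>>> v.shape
(13,)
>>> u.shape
(23,)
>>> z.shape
()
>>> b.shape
(13, 3)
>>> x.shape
(13, 3)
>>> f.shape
(13, 23, 13)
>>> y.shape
(13, 13)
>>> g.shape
(13, 23, 3)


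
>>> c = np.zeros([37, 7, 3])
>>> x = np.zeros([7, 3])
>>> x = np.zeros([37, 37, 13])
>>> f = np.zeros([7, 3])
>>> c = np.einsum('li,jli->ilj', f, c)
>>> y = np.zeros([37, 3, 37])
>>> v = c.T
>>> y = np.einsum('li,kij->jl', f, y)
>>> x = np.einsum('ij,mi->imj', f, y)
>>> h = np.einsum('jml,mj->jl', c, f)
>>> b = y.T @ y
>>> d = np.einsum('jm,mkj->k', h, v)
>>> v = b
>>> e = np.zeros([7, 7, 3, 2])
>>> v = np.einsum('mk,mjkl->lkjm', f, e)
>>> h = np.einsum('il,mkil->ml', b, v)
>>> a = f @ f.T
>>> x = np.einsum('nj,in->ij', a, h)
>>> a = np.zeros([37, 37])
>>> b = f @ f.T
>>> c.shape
(3, 7, 37)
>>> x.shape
(2, 7)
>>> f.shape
(7, 3)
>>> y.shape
(37, 7)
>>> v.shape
(2, 3, 7, 7)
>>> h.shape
(2, 7)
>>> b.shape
(7, 7)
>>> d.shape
(7,)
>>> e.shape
(7, 7, 3, 2)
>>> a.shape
(37, 37)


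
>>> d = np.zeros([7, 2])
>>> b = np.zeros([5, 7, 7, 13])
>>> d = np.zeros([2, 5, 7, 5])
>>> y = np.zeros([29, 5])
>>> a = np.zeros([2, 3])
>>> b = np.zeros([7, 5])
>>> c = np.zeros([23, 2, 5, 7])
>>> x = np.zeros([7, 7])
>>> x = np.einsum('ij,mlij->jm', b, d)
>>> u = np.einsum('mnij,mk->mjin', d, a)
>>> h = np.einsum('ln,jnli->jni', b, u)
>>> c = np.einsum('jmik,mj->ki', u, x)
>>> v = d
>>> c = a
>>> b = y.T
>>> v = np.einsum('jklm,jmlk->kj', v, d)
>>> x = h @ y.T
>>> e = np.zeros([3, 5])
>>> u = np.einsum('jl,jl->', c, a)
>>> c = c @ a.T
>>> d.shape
(2, 5, 7, 5)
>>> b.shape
(5, 29)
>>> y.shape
(29, 5)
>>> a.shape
(2, 3)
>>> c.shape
(2, 2)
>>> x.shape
(2, 5, 29)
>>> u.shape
()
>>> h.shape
(2, 5, 5)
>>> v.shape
(5, 2)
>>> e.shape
(3, 5)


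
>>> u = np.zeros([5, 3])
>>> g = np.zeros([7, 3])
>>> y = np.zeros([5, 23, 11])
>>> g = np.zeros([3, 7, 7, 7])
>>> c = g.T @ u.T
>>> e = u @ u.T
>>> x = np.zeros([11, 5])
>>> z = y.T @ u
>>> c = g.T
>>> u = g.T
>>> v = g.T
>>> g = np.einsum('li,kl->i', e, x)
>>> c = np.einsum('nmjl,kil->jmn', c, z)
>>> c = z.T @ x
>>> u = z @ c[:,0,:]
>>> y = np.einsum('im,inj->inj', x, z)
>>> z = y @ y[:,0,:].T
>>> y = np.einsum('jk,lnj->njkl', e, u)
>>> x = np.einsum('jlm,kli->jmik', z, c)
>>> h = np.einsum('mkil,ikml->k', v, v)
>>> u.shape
(11, 23, 5)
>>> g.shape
(5,)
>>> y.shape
(23, 5, 5, 11)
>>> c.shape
(3, 23, 5)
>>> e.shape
(5, 5)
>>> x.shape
(11, 11, 5, 3)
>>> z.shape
(11, 23, 11)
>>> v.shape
(7, 7, 7, 3)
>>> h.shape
(7,)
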